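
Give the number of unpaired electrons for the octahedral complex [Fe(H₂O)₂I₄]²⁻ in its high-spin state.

4

Ligand charges: 2×(+0) from H₂O and 4×(-1) from I⁻ sum to -4; with overall charge -2, Fe is +2.
Fe is in group 8, so Fe²⁺ is d⁶ (8 − 2 = 6).
Configuration: t₂g⁴ eg², giving 4 unpaired electrons.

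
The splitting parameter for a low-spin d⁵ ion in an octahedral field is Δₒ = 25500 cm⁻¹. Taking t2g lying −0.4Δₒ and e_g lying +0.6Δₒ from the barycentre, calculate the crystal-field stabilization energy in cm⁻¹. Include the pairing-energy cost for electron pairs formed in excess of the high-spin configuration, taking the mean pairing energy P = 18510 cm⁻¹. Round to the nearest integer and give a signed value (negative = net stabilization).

Configuration: t2g^5 e_g^0.
Orbital CFSE = 5(-0.4) + 0(0.6) = -2.0Δₒ = -2.0 × 25500 = -51000 cm⁻¹.
High-spin d⁵ would be t2g^3 e_g^2 with 0 pairs; low-spin has 2, so 2 excess pairs cost +2P = +37020 cm⁻¹.
Overall CFSE = -51000 + 37020 = -13980 cm⁻¹.

-13980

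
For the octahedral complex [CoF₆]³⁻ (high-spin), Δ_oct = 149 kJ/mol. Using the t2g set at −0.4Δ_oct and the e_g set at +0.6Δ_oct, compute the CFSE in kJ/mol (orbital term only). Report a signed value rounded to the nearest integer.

Each F⁻ contributes -1; 6 × (-1) = -6. With overall charge -3, Co is in the +3 oxidation state.
Co is in group 9, so Co³⁺ is d⁶ (9 − 3 = 6).
Electron filling gives t2g^4 e_g^2.
CFSE(orbital) = 4×(-0.4Δ_oct) + 2×(0.6Δ_oct) = -0.4Δ_oct; with Δ_oct = 149 kJ/mol that is -60 kJ/mol.

-60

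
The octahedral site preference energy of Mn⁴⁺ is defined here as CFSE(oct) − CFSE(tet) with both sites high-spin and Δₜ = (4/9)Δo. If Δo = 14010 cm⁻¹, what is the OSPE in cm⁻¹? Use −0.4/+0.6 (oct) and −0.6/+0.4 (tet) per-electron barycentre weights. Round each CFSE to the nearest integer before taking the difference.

Mn⁴⁺: group 7, so d-count = 7 − 4 = 3.
Octahedral high-spin t₂g³ eg⁰: CFSE = -1.2 × 14010 = -16812 cm⁻¹.
Tetrahedral: e² t₂¹, CFSE = 2(−0.6) + 1(+0.4) = -0.8Δₜ = -0.8 × (4/9) × 14010 = -4981 cm⁻¹.
OSPE = -16812 − (-4981) = -11831 cm⁻¹.

-11831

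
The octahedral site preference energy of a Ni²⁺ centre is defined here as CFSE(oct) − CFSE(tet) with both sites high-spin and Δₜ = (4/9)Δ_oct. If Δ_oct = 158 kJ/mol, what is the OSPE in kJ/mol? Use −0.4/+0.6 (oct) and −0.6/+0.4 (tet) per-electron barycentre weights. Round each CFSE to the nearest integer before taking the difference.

Ni sits in group 10; removing 2 electrons leaves Ni²⁺ with 10 − 2 = 8 d electrons.
Octahedral (high-spin): t2g^6 e_g^2, CFSE = 6(−0.4) + 2(+0.6) = -1.2Δ_oct = -1.2 × 158 = -190 kJ/mol.
Tetrahedral: e^4 t2^4, CFSE = 4(−0.6) + 4(+0.4) = -0.8Δₜ = -0.8 × (4/9) × 158 = -56 kJ/mol.
OSPE = -190 − (-56) = -134 kJ/mol.

-134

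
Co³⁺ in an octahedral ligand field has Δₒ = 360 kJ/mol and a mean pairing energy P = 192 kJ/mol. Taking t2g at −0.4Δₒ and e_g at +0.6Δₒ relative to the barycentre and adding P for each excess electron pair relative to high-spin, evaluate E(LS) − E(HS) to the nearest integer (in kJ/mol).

Co³⁺: group 9, so d-count = 9 − 3 = 6.
In the high-spin limit (t2g^4 e_g^2) the orbital term is -0.4Δₒ = -144 kJ/mol, with no excess pairing.
Low-spin t2g^6 e_g^0 gives -2.4Δₒ = -864 kJ/mol, but forming 2 extra pairs costs 2P = 384 kJ/mol, so E(LS) = -864 + 384 = -480 kJ/mol.
The difference is -480 − (-144) = -336 kJ/mol, so low-spin lies lower.

-336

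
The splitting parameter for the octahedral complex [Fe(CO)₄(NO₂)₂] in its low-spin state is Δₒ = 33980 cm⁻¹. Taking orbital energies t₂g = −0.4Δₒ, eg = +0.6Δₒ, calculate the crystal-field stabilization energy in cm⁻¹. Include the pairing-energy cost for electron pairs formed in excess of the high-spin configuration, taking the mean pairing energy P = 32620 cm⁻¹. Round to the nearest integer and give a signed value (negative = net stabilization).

Ligand charges: 4×(+0) from CO and 2×(-1) from NO₂⁻ sum to -2; with overall charge +0, Fe is +2.
Fe sits in group 8; removing 2 electrons leaves Fe²⁺ with 8 − 2 = 6 d electrons.
Configuration: t₂g⁶ eg⁰.
CFSE(orbital) = 6×(-0.4Δₒ) + 0×(0.6Δₒ) = -2.4Δₒ; with Δₒ = 33980 cm⁻¹ that is -81552 cm⁻¹.
Pairing penalty: 3 pairs vs 1 in the high-spin reference → 2 extra × P = 65240 cm⁻¹.
Overall CFSE = -81552 + 65240 = -16312 cm⁻¹.

-16312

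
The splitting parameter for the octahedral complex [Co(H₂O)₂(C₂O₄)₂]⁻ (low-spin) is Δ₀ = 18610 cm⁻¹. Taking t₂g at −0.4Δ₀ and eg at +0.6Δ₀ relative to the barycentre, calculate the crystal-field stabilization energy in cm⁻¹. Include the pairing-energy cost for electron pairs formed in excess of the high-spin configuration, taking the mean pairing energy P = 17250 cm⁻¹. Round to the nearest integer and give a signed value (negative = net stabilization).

Ligand charges: 2×(+0) from H₂O and 2×(-2) from C₂O₄²⁻ sum to -4; with overall charge -1, Co is +3.
Co sits in group 9; removing 3 electrons leaves Co³⁺ with 9 − 3 = 6 d electrons.
Electron filling gives t₂g⁶ eg⁰.
CFSE(orbital) = 6×(-0.4Δ₀) + 0×(0.6Δ₀) = -2.4Δ₀; with Δ₀ = 18610 cm⁻¹ that is -44664 cm⁻¹.
Pairing penalty: 3 pairs vs 1 in the high-spin reference → 2 extra × P = 34500 cm⁻¹.
Overall CFSE = -44664 + 34500 = -10164 cm⁻¹.

-10164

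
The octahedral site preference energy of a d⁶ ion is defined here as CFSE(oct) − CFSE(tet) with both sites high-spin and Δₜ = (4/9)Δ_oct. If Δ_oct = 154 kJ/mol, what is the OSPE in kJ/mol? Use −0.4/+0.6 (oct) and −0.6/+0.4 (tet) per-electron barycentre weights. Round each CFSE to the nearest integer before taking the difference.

-21

In an octahedral site d⁶ (HS) is t2g^4 e_g^2, giving CFSE(oct) = -0.4Δ_oct = -62 kJ/mol.
Tetrahedral e^3 t2^3 gives -0.6Δₜ = -0.6 × (4/9) × 154 = -41 kJ/mol.
OSPE = CFSE(oct) − CFSE(tet) = -62 − (-41) = -21 kJ/mol.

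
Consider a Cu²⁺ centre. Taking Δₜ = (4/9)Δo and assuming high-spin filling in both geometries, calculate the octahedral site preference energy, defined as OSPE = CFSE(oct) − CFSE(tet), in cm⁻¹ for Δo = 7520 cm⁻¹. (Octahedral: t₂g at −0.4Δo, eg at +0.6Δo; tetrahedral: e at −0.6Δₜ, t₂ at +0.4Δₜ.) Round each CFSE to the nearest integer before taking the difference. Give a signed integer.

Cu is in group 11, so Cu²⁺ is d⁹ (11 − 2 = 9).
Octahedral high-spin t2g^6 e_g^3: CFSE = -0.6 × 7520 = -4512 cm⁻¹.
Tetrahedral e^4 t2^5 gives -0.4Δₜ = -0.4 × (4/9) × 7520 = -1337 cm⁻¹.
OSPE = CFSE(oct) − CFSE(tet) = -4512 − (-1337) = -3175 cm⁻¹.

-3175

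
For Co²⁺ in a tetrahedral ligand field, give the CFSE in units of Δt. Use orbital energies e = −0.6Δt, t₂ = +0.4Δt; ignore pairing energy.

Co sits in group 9; removing 2 electrons leaves Co²⁺ with 9 − 2 = 7 d electrons.
Tetrahedral splitting is small, so the complex is high-spin.
Configuration: e⁴ t₂³.
CFSE = 4(-0.6Δt) + 3(0.4Δt) = -2.4Δt + 1.2Δt = -1.2Δt.

-1.2 Δt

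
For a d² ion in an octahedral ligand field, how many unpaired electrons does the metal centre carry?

Configuration: t₂g² eg⁰, giving 2 unpaired electrons.

2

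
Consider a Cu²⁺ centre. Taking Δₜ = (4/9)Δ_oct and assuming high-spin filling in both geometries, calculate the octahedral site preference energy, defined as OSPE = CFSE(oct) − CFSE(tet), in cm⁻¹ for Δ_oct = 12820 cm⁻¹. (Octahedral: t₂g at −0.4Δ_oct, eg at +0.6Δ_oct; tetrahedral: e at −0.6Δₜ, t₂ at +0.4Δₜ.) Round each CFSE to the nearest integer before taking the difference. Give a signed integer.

-5413

Cu is in group 11, so Cu²⁺ is d⁹ (11 − 2 = 9).
Octahedral (high-spin): t₂g⁶ eg³, CFSE = 6(−0.4) + 3(+0.6) = -0.6Δ_oct = -0.6 × 12820 = -7692 cm⁻¹.
Tetrahedral e⁴ t₂⁵ gives -0.4Δₜ = -0.4 × (4/9) × 12820 = -2279 cm⁻¹.
OSPE = -7692 − (-2279) = -5413 cm⁻¹.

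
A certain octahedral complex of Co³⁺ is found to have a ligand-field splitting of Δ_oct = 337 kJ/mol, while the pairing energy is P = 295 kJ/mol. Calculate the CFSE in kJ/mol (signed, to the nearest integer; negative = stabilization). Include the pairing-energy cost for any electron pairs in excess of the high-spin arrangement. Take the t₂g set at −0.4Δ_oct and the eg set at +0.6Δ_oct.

-219

Co³⁺: group 9, so d-count = 9 − 3 = 6.
Here Δ_oct > P (337 > 295), so the low-spin state is favoured.
That gives t₂g⁶ eg⁰.
Orbital CFSE = -2.4Δ_oct = -2.4 × 337 = -809 kJ/mol.
Excess pairs vs high-spin: 3 − 1 = 2; pairing cost = +590 kJ/mol.
Net CFSE = -809 + 590 = -219 kJ/mol.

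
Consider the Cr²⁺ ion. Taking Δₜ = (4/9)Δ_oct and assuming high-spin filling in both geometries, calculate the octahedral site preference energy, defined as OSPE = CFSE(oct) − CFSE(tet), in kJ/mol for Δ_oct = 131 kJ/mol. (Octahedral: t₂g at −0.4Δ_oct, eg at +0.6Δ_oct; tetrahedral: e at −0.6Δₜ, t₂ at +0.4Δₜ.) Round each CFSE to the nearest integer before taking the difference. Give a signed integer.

Cr is in group 6, so Cr²⁺ is d⁴ (6 − 2 = 4).
In an octahedral site d⁴ (HS) is t₂g³ eg¹, giving CFSE(oct) = -0.6Δ_oct = -79 kJ/mol.
Tetrahedral: e² t₂², CFSE = 2(−0.6) + 2(+0.4) = -0.4Δₜ = -0.4 × (4/9) × 131 = -23 kJ/mol.
OSPE = CFSE(oct) − CFSE(tet) = -79 − (-23) = -56 kJ/mol.

-56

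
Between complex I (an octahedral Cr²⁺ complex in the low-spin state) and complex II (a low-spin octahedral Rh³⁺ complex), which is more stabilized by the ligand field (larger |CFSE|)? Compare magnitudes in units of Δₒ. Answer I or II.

I: Cr sits in group 6; removing 2 electrons leaves Cr²⁺ with 6 − 2 = 4 d electrons; t₂g⁴ eg⁰, CFSE = -1.6Δₒ.
II: Rh is in group 9, so Rh³⁺ is d⁶ (9 − 3 = 6); t2g^6 e_g^0, CFSE = -2.4Δₒ.
So II has the larger |CFSE|.

II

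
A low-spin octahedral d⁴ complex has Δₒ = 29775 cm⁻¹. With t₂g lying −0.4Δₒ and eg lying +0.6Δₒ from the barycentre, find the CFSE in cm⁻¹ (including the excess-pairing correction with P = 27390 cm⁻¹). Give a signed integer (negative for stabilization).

-20250

Configuration: t₂g⁴ eg⁰.
Orbital CFSE = 4(-0.4) + 0(0.6) = -1.6Δₒ = -1.6 × 29775 = -47640 cm⁻¹.
Relative to high-spin t₂g³ eg¹ (0 paired), the low-spin configuration has 1 additional pair, contributing +1 × 27390 = +27390 cm⁻¹.
Net CFSE = -47640 + 27390 = -20250 cm⁻¹.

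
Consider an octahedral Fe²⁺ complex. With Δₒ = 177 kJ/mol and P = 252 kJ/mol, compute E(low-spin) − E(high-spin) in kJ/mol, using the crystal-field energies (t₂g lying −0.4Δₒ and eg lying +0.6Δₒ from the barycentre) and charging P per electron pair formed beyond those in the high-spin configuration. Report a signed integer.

150

Group 8 minus oxidation state +2 gives a d⁶ configuration for Fe²⁺.
In the high-spin limit (t₂g⁴ eg²) the orbital term is -0.4Δₒ = -71 kJ/mol, with no excess pairing.
For low-spin the configuration is t₂g⁶ eg⁰: orbital energy -2.4 × 177 = -425 kJ/mol, and 2 additional pairs relative to high-spin add 504 kJ/mol, giving 79 kJ/mol.
E(LS) − E(HS) = 79 − (-71) = 150 kJ/mol.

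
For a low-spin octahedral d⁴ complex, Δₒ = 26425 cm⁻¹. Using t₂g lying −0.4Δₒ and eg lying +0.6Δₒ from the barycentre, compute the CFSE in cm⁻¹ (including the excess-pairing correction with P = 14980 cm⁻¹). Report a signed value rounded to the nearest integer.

-27300

Electron filling gives t₂g⁴ eg⁰.
CFSE(orbital) = 4×(-0.4Δₒ) + 0×(0.6Δₒ) = -1.6Δₒ; with Δₒ = 26425 cm⁻¹ that is -42280 cm⁻¹.
Relative to high-spin t₂g³ eg¹ (0 paired), the low-spin configuration has 1 additional pair, contributing +1 × 14980 = +14980 cm⁻¹.
Combining: -42280 + 14980 = -27300 cm⁻¹.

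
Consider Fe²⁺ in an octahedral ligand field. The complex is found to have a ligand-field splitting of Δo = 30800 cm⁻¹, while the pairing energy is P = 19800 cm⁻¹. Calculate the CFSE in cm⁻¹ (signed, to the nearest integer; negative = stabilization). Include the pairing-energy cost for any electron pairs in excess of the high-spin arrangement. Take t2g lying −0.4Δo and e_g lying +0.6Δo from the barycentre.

Fe sits in group 8; removing 2 electrons leaves Fe²⁺ with 8 − 2 = 6 d electrons.
With Δo > P the complex is low-spin.
Configuration: t2g^6 e_g^0.
Orbital CFSE = -2.4Δo = -2.4 × 30800 = -73920 cm⁻¹.
Excess pairs vs high-spin: 3 − 1 = 2; pairing cost = +39600 cm⁻¹.
Net CFSE = -73920 + 39600 = -34320 cm⁻¹.

-34320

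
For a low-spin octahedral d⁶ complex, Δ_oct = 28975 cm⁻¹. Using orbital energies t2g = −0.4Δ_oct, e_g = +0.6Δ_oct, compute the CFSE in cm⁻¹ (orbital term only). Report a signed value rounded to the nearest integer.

The d⁶ electrons fill as t2g^6 e_g^0.
Orbital CFSE = 6(-0.4) + 0(0.6) = -2.4Δ_oct = -2.4 × 28975 = -69540 cm⁻¹.

-69540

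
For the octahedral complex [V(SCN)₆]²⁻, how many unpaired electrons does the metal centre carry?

1

Each SCN⁻ contributes -1; 6 × (-1) = -6. With overall charge -2, V is in the +4 oxidation state.
V sits in group 5; removing 4 electrons leaves V⁴⁺ with 5 − 4 = 1 d electrons.
Configuration: t₂g¹ eg⁰, giving 1 unpaired electron.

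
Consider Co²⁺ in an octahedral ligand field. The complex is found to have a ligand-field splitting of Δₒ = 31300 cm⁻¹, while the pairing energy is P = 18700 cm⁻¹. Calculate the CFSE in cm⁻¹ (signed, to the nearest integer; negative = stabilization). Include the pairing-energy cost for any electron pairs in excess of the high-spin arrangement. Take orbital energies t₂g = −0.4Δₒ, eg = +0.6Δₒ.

Co is in group 9, so Co²⁺ is d⁷ (9 − 2 = 7).
With Δₒ > P the complex is low-spin.
That gives t₂g⁶ eg¹.
Orbital CFSE = -1.8Δₒ = -1.8 × 31300 = -56340 cm⁻¹.
Excess pairs vs high-spin: 3 − 2 = 1; pairing cost = +18700 cm⁻¹.
Net CFSE = -56340 + 18700 = -37640 cm⁻¹.

-37640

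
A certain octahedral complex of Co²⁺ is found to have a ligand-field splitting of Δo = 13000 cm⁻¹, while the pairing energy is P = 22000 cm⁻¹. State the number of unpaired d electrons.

Co²⁺: group 9, so d-count = 9 − 2 = 7.
With Δo < P the complex is high-spin.
Filling d⁷ accordingly: t2g^5 e_g^2.
Unpaired electrons: 3.

3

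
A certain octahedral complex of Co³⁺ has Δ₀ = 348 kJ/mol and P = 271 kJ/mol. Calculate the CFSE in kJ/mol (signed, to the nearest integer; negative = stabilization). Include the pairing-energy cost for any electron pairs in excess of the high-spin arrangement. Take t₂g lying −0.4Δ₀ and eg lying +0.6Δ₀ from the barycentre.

Co sits in group 9; removing 3 electrons leaves Co³⁺ with 9 − 3 = 6 d electrons.
Since Δ₀ = 348 kJ/mol > P = 271 kJ/mol, the complex adopts the low-spin configuration.
Filling d⁶ accordingly: t₂g⁶ eg⁰.
Orbital CFSE = -2.4Δ₀ = -2.4 × 348 = -835 kJ/mol.
Excess pairs vs high-spin: 3 − 1 = 2; pairing cost = +542 kJ/mol.
Net CFSE = -835 + 542 = -293 kJ/mol.

-293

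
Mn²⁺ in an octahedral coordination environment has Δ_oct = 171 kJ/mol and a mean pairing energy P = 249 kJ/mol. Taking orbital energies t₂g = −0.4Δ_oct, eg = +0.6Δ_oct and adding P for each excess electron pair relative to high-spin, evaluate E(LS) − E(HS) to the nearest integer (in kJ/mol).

Group 7 minus oxidation state +2 gives a d⁵ configuration for Mn²⁺.
High-spin d⁵ fills as t₂g³ eg² with CFSE 3(−0.4) + 2(+0.6) = 0.0Δ_oct = 0 kJ/mol.
Low-spin t₂g⁵ eg⁰ gives -2.0Δ_oct = -342 kJ/mol, but forming 2 extra pairs costs 2P = 498 kJ/mol, so E(LS) = -342 + 498 = 156 kJ/mol.
The difference is 156 − (0) = 156 kJ/mol, so high-spin lies lower.

156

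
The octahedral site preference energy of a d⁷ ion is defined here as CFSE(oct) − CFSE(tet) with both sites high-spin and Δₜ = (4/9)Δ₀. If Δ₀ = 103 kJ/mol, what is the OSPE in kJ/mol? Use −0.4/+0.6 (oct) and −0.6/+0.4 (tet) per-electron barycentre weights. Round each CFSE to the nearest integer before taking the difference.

-27

In an octahedral site d⁷ (HS) is t₂g⁵ eg², giving CFSE(oct) = -0.8Δ₀ = -82 kJ/mol.
Tetrahedral e⁴ t₂³ gives -1.2Δₜ = -1.2 × (4/9) × 103 = -55 kJ/mol.
Subtracting, OSPE = -82 − (-55) = -27 kJ/mol.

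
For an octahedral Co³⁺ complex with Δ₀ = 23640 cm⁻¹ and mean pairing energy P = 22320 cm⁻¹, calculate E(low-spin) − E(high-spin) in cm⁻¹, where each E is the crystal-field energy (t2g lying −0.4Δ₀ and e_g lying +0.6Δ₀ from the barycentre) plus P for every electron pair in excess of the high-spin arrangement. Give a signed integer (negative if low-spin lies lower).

-2640

Co is in group 9, so Co³⁺ is d⁶ (9 − 3 = 6).
High-spin: t2g^4 e_g^2, CFSE = -0.4Δ₀ = -9456 cm⁻¹.
Low-spin t2g^6 e_g^0 gives -2.4Δ₀ = -56736 cm⁻¹, but forming 2 extra pairs costs 2P = 44640 cm⁻¹, so E(LS) = -56736 + 44640 = -12096 cm⁻¹.
Thus E(LS) − E(HS) = -2640 cm⁻¹.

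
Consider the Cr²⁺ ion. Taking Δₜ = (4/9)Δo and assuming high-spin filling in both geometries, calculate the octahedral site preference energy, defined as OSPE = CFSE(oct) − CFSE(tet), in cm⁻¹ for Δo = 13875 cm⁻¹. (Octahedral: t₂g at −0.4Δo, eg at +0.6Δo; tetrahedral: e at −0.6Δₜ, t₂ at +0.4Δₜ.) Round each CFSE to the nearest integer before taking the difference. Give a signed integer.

Cr²⁺: group 6, so d-count = 6 − 2 = 4.
In an octahedral site d⁴ (HS) is t₂g³ eg¹, giving CFSE(oct) = -0.6Δo = -8325 cm⁻¹.
In a tetrahedral site the filling is e² t₂²: CFSE(tet) = -0.4Δₜ = -0.4 × (4/9)(13875) = -2467 cm⁻¹.
Subtracting, OSPE = -8325 − (-2467) = -5858 cm⁻¹.

-5858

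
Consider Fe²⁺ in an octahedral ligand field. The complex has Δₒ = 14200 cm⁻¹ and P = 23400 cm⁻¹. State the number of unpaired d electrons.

Fe is in group 8, so Fe²⁺ is d⁶ (8 − 2 = 6).
With Δₒ < P the complex is high-spin.
Filling d⁶ accordingly: t₂g⁴ eg².
Unpaired electrons: 4.

4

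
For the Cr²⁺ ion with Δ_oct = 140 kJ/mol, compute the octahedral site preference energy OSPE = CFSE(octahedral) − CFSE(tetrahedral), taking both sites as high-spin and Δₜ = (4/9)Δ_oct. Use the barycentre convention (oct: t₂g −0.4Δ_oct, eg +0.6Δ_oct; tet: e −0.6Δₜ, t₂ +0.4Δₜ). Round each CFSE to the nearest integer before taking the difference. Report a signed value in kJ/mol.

Group 6 minus oxidation state +2 gives a d⁴ configuration for Cr²⁺.
Octahedral (high-spin): t₂g³ eg¹, CFSE = 3(−0.4) + 1(+0.6) = -0.6Δ_oct = -0.6 × 140 = -84 kJ/mol.
In a tetrahedral site the filling is e² t₂²: CFSE(tet) = -0.4Δₜ = -0.4 × (4/9)(140) = -25 kJ/mol.
OSPE = CFSE(oct) − CFSE(tet) = -84 − (-25) = -59 kJ/mol.

-59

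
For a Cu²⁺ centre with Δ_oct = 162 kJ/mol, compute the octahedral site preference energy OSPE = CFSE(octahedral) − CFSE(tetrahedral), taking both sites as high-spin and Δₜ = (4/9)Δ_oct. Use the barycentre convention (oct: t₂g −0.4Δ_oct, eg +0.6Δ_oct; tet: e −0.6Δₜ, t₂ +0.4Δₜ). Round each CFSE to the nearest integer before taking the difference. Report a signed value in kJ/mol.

-68

Cu is in group 11, so Cu²⁺ is d⁹ (11 − 2 = 9).
Octahedral high-spin t₂g⁶ eg³: CFSE = -0.6 × 162 = -97 kJ/mol.
Tetrahedral: e⁴ t₂⁵, CFSE = 4(−0.6) + 5(+0.4) = -0.4Δₜ = -0.4 × (4/9) × 162 = -29 kJ/mol.
Subtracting, OSPE = -97 − (-29) = -68 kJ/mol.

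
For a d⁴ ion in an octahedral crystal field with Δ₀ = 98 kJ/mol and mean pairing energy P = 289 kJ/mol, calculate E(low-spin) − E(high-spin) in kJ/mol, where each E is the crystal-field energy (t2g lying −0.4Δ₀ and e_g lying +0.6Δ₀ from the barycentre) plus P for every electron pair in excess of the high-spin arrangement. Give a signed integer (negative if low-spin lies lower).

191

In the high-spin limit (t2g^3 e_g^1) the orbital term is -0.6Δ₀ = -59 kJ/mol, with no excess pairing.
Low-spin: t2g^4 e_g^0, orbital CFSE = -1.6Δ₀ = -157 kJ/mol; plus 1 excess pair × P = +289 kJ/mol; total 132 kJ/mol.
E(LS) − E(HS) = 132 − (-59) = 191 kJ/mol.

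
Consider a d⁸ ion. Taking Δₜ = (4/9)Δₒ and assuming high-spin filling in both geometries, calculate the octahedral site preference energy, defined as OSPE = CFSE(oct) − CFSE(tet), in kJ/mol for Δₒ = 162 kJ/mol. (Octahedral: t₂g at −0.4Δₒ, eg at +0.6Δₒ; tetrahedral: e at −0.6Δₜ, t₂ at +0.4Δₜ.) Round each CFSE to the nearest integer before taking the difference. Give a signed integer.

Octahedral high-spin t2g^6 e_g^2: CFSE = -1.2 × 162 = -194 kJ/mol.
Tetrahedral: e^4 t2^4, CFSE = 4(−0.6) + 4(+0.4) = -0.8Δₜ = -0.8 × (4/9) × 162 = -58 kJ/mol.
OSPE = -194 − (-58) = -136 kJ/mol.

-136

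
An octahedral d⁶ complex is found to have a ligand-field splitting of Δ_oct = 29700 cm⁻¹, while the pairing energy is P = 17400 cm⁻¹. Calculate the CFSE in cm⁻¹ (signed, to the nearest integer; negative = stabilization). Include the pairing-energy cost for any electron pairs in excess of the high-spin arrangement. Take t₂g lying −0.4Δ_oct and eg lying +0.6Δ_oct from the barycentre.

-36480

With Δ_oct > P the complex is low-spin.
That gives t₂g⁶ eg⁰.
Orbital CFSE = -2.4Δ_oct = -2.4 × 29700 = -71280 cm⁻¹.
Excess pairs vs high-spin: 3 − 1 = 2; pairing cost = +34800 cm⁻¹.
Net CFSE = -71280 + 34800 = -36480 cm⁻¹.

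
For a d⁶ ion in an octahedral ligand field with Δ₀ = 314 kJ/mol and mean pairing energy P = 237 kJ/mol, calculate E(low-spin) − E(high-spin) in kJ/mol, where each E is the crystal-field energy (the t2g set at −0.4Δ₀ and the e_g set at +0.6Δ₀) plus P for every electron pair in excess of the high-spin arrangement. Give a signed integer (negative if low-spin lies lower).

High-spin d⁶ fills as t2g^4 e_g^2 with CFSE 4(−0.4) + 2(+0.6) = -0.4Δ₀ = -126 kJ/mol.
Low-spin t2g^6 e_g^0 gives -2.4Δ₀ = -754 kJ/mol, but forming 2 extra pairs costs 2P = 474 kJ/mol, so E(LS) = -754 + 474 = -280 kJ/mol.
Thus E(LS) − E(HS) = -154 kJ/mol.

-154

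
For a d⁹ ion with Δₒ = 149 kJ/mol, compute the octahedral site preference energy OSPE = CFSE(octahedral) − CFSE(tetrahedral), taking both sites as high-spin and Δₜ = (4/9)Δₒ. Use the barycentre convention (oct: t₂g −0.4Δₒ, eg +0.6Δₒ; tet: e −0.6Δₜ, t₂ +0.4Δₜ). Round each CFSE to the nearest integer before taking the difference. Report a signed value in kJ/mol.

-63

In an octahedral site d⁹ (HS) is t₂g⁶ eg³, giving CFSE(oct) = -0.6Δₒ = -89 kJ/mol.
Tetrahedral: e⁴ t₂⁵, CFSE = 4(−0.6) + 5(+0.4) = -0.4Δₜ = -0.4 × (4/9) × 149 = -26 kJ/mol.
Subtracting, OSPE = -89 − (-26) = -63 kJ/mol.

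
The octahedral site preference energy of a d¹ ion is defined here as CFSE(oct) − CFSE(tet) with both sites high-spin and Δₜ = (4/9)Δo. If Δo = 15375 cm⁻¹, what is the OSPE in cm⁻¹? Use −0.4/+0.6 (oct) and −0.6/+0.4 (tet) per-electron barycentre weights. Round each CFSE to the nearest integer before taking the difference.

In an octahedral site d¹ (HS) is t₂g¹ eg⁰, giving CFSE(oct) = -0.4Δo = -6150 cm⁻¹.
Tetrahedral: e¹ t₂⁰, CFSE = 1(−0.6) + 0(+0.4) = -0.6Δₜ = -0.6 × (4/9) × 15375 = -4100 cm⁻¹.
OSPE = -6150 − (-4100) = -2050 cm⁻¹.

-2050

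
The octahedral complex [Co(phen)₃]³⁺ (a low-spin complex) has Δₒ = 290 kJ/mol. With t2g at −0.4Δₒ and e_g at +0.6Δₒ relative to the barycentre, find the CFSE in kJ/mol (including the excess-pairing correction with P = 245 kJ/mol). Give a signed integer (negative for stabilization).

phen is neutral, so the +3 overall charge sits on Co: oxidation state +3.
Co³⁺: group 9, so d-count = 9 − 3 = 6.
The d⁶ electrons fill as t2g^6 e_g^0.
Orbital CFSE = 6(-0.4) + 0(0.6) = -2.4Δₒ = -2.4 × 290 = -696 kJ/mol.
Pairing penalty: 3 pairs vs 1 in the high-spin reference → 2 extra × P = 490 kJ/mol.
Overall CFSE = -696 + 490 = -206 kJ/mol.

-206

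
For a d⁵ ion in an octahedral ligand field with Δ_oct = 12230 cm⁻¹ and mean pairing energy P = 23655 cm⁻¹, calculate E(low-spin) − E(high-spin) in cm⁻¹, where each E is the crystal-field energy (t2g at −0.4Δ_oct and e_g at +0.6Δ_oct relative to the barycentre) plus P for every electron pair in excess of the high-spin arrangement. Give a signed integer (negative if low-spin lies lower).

22850

In the high-spin limit (t2g^3 e_g^2) the orbital term is 0.0Δ_oct = 0 cm⁻¹, with no excess pairing.
Low-spin t2g^5 e_g^0 gives -2.0Δ_oct = -24460 cm⁻¹, but forming 2 extra pairs costs 2P = 47310 cm⁻¹, so E(LS) = -24460 + 47310 = 22850 cm⁻¹.
Thus E(LS) − E(HS) = 22850 cm⁻¹.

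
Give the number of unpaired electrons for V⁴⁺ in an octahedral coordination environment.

Group 5 minus oxidation state +4 gives a d¹ configuration for V⁴⁺.
Configuration: t2g^1 e_g^0, giving 1 unpaired electron.

1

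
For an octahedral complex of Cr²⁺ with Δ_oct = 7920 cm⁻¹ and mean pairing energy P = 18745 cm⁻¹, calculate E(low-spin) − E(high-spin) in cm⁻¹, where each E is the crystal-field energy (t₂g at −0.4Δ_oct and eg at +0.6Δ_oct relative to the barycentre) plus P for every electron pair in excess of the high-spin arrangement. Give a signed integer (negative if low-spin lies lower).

Cr sits in group 6; removing 2 electrons leaves Cr²⁺ with 6 − 2 = 4 d electrons.
High-spin: t₂g³ eg¹, CFSE = -0.6Δ_oct = -4752 cm⁻¹.
Low-spin t₂g⁴ eg⁰ gives -1.6Δ_oct = -12672 cm⁻¹, but forming 1 extra pair costs 1P = 18745 cm⁻¹, so E(LS) = -12672 + 18745 = 6073 cm⁻¹.
Thus E(LS) − E(HS) = 10825 cm⁻¹.

10825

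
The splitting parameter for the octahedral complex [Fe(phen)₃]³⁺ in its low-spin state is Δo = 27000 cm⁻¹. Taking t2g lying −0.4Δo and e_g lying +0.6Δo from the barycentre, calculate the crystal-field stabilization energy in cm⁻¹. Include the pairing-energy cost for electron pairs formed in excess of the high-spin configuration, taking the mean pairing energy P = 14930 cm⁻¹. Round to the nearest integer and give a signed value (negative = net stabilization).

phen is neutral, so the +3 overall charge sits on Fe: oxidation state +3.
Fe³⁺: group 8, so d-count = 8 − 3 = 5.
Electron filling gives t2g^5 e_g^0.
Orbital CFSE = 5(-0.4) + 0(0.6) = -2.0Δo = -2.0 × 27000 = -54000 cm⁻¹.
Pairing penalty: 2 pairs vs 0 in the high-spin reference → 2 extra × P = 29860 cm⁻¹.
Combining: -54000 + 29860 = -24140 cm⁻¹.

-24140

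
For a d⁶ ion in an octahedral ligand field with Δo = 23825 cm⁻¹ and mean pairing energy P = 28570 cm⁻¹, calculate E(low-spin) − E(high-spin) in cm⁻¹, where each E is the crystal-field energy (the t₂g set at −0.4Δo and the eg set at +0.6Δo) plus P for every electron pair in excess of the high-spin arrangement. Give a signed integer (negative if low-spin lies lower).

In the high-spin limit (t₂g⁴ eg²) the orbital term is -0.4Δo = -9530 cm⁻¹, with no excess pairing.
Low-spin: t₂g⁶ eg⁰, orbital CFSE = -2.4Δo = -57180 cm⁻¹; plus 2 excess pairs × P = +57140 cm⁻¹; total -40 cm⁻¹.
E(LS) − E(HS) = -40 − (-9530) = 9490 cm⁻¹.

9490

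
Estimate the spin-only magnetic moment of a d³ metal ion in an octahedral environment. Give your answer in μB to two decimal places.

Configuration: t2g^3 e_g^0 → 3 unpaired electrons.
μ(spin-only) = √[3(3+2)] = √15 ≈ 3.87 μB.

3.87 μB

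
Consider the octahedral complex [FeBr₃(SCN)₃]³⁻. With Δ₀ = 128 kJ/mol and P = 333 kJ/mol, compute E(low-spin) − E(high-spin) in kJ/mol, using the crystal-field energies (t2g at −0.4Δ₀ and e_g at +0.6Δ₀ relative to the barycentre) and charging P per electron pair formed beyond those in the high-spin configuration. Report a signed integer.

Ligand charges: 3×(-1) from Br⁻ and 3×(-1) from SCN⁻ sum to -6; with overall charge -3, Fe is +3.
Fe³⁺: group 8, so d-count = 8 − 3 = 5.
High-spin: t2g^3 e_g^2, CFSE = 0.0Δ₀ = 0 kJ/mol.
Low-spin: t2g^5 e_g^0, orbital CFSE = -2.0Δ₀ = -256 kJ/mol; plus 2 excess pairs × P = +666 kJ/mol; total 410 kJ/mol.
E(LS) − E(HS) = 410 − (0) = 410 kJ/mol.

410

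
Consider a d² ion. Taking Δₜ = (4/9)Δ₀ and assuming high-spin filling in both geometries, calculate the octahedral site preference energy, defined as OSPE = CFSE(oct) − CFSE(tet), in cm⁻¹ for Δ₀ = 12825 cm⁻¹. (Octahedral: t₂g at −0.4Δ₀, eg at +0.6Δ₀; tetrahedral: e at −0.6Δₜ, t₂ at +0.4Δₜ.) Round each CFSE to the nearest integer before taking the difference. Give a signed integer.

Octahedral (high-spin): t₂g² eg⁰, CFSE = 2(−0.4) + 0(+0.6) = -0.8Δ₀ = -0.8 × 12825 = -10260 cm⁻¹.
Tetrahedral e² t₂⁰ gives -1.2Δₜ = -1.2 × (4/9) × 12825 = -6840 cm⁻¹.
OSPE = -10260 − (-6840) = -3420 cm⁻¹.

-3420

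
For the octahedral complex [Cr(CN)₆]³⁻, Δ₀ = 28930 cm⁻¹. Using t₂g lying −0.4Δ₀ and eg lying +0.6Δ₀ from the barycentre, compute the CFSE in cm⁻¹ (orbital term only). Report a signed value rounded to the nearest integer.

Each CN⁻ contributes -1; 6 × (-1) = -6. With overall charge -3, Cr is in the +3 oxidation state.
Group 6 minus oxidation state +3 gives a d³ configuration for Cr³⁺.
For octahedral d³ the high- and low-spin configurations coincide.
Configuration: t₂g³ eg⁰.
CFSE(orbital) = 3×(-0.4Δ₀) + 0×(0.6Δ₀) = -1.2Δ₀; with Δ₀ = 28930 cm⁻¹ that is -34716 cm⁻¹.

-34716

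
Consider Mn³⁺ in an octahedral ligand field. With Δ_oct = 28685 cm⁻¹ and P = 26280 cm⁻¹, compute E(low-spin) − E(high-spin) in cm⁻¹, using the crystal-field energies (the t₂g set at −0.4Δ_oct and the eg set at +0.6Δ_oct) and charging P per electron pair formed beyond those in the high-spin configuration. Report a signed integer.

-2405

Group 7 minus oxidation state +3 gives a d⁴ configuration for Mn³⁺.
High-spin d⁴ fills as t₂g³ eg¹ with CFSE 3(−0.4) + 1(+0.6) = -0.6Δ_oct = -17211 cm⁻¹.
Low-spin t₂g⁴ eg⁰ gives -1.6Δ_oct = -45896 cm⁻¹, but forming 1 extra pair costs 1P = 26280 cm⁻¹, so E(LS) = -45896 + 26280 = -19616 cm⁻¹.
The difference is -19616 − (-17211) = -2405 cm⁻¹, so low-spin lies lower.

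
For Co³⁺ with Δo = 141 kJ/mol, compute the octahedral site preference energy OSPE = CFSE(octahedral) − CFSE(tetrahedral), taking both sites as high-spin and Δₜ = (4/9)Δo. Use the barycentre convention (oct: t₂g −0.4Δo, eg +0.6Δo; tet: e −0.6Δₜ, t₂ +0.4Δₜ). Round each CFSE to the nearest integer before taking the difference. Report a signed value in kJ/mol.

-18

Co sits in group 9; removing 3 electrons leaves Co³⁺ with 9 − 3 = 6 d electrons.
In an octahedral site d⁶ (HS) is t2g^4 e_g^2, giving CFSE(oct) = -0.4Δo = -56 kJ/mol.
Tetrahedral: e^3 t2^3, CFSE = 3(−0.6) + 3(+0.4) = -0.6Δₜ = -0.6 × (4/9) × 141 = -38 kJ/mol.
Subtracting, OSPE = -56 − (-38) = -18 kJ/mol.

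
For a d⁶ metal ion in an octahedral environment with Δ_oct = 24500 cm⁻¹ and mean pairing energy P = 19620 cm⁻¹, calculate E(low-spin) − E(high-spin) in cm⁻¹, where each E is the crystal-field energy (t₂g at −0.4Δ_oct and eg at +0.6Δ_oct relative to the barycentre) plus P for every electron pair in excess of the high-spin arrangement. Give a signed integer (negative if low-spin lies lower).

-9760

High-spin d⁶ fills as t₂g⁴ eg² with CFSE 4(−0.4) + 2(+0.6) = -0.4Δ_oct = -9800 cm⁻¹.
For low-spin the configuration is t₂g⁶ eg⁰: orbital energy -2.4 × 24500 = -58800 cm⁻¹, and 2 additional pairs relative to high-spin add 39240 cm⁻¹, giving -19560 cm⁻¹.
Thus E(LS) − E(HS) = -9760 cm⁻¹.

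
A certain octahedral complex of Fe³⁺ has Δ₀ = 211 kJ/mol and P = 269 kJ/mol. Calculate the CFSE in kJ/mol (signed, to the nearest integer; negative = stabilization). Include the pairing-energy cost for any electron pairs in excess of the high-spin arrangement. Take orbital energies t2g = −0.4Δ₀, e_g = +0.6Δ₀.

0

Fe is in group 8, so Fe³⁺ is d⁵ (8 − 3 = 5).
Here Δ₀ < P (211 < 269), so the high-spin state is favoured.
That gives t2g^3 e_g^2.
Orbital CFSE = 0.0Δ₀ = 0.0 × 211 = 0 kJ/mol.
High-spin has no excess pairs, so no pairing correction applies.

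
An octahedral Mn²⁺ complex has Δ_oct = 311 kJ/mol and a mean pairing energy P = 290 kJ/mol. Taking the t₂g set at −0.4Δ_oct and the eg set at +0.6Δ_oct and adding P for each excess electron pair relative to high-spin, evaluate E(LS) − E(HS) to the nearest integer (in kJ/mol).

-42

Mn sits in group 7; removing 2 electrons leaves Mn²⁺ with 7 − 2 = 5 d electrons.
In the high-spin limit (t₂g³ eg²) the orbital term is 0.0Δ_oct = 0 kJ/mol, with no excess pairing.
Low-spin: t₂g⁵ eg⁰, orbital CFSE = -2.0Δ_oct = -622 kJ/mol; plus 2 excess pairs × P = +580 kJ/mol; total -42 kJ/mol.
E(LS) − E(HS) = -42 − (0) = -42 kJ/mol.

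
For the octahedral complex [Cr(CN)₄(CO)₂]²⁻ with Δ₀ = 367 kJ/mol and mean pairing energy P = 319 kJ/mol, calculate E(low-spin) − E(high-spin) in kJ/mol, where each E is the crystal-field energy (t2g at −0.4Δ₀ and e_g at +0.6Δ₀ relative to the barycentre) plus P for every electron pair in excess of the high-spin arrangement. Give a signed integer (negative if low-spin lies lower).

-48

Ligand charges: 4×(-1) from CN⁻ and 2×(+0) from CO sum to -4; with overall charge -2, Cr is +2.
Cr²⁺: group 6, so d-count = 6 − 2 = 4.
High-spin d⁴ fills as t2g^3 e_g^1 with CFSE 3(−0.4) + 1(+0.6) = -0.6Δ₀ = -220 kJ/mol.
For low-spin the configuration is t2g^4 e_g^0: orbital energy -1.6 × 367 = -587 kJ/mol, and 1 additional pair relative to high-spin adds 319 kJ/mol, giving -268 kJ/mol.
Thus E(LS) − E(HS) = -48 kJ/mol.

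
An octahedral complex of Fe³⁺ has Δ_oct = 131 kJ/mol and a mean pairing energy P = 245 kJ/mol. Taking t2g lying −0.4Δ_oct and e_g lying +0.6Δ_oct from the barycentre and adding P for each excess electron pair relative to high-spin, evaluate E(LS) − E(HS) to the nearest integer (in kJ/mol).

Fe³⁺: group 8, so d-count = 8 − 3 = 5.
High-spin d⁵ fills as t2g^3 e_g^2 with CFSE 3(−0.4) + 2(+0.6) = 0.0Δ_oct = 0 kJ/mol.
For low-spin the configuration is t2g^5 e_g^0: orbital energy -2.0 × 131 = -262 kJ/mol, and 2 additional pairs relative to high-spin add 490 kJ/mol, giving 228 kJ/mol.
E(LS) − E(HS) = 228 − (0) = 228 kJ/mol.

228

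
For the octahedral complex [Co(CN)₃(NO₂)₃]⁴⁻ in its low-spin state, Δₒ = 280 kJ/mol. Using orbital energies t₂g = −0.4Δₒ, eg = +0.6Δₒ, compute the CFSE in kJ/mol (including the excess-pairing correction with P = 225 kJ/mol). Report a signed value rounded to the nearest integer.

-279

Ligand charges: 3×(-1) from CN⁻ and 3×(-1) from NO₂⁻ sum to -6; with overall charge -4, Co is +2.
Co sits in group 9; removing 2 electrons leaves Co²⁺ with 9 − 2 = 7 d electrons.
The d⁷ electrons fill as t₂g⁶ eg¹.
CFSE(orbital) = 6×(-0.4Δₒ) + 1×(0.6Δₒ) = -1.8Δₒ; with Δₒ = 280 kJ/mol that is -504 kJ/mol.
High-spin d⁷ would be t₂g⁵ eg² with 2 pairs; low-spin has 3, so 1 excess pair costs +1P = +225 kJ/mol.
Net CFSE = -504 + 225 = -279 kJ/mol.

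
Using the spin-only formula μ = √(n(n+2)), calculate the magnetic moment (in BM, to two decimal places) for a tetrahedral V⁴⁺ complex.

V sits in group 5; removing 4 electrons leaves V⁴⁺ with 5 − 4 = 1 d electrons.
Tetrahedral splitting is small, so the complex is high-spin.
Configuration: e¹ t₂⁰ → 1 unpaired electron.
μ(spin-only) = √[1(1+2)] = √3 ≈ 1.73 BM.

1.73 BM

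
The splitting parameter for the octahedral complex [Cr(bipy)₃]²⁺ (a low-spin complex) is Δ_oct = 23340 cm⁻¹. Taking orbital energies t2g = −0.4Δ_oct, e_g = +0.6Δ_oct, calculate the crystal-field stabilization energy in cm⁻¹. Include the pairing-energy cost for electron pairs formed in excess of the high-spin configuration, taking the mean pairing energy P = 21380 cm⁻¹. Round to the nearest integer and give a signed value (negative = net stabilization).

bipy is neutral, so the +2 overall charge sits on Cr: oxidation state +2.
Cr is in group 6, so Cr²⁺ is d⁴ (6 − 2 = 4).
Electron filling gives t2g^4 e_g^0.
Orbital CFSE = 4(-0.4) + 0(0.6) = -1.6Δ_oct = -1.6 × 23340 = -37344 cm⁻¹.
High-spin d⁴ would be t2g^3 e_g^1 with 0 pairs; low-spin has 1, so 1 excess pair costs +1P = +21380 cm⁻¹.
Net CFSE = -37344 + 21380 = -15964 cm⁻¹.

-15964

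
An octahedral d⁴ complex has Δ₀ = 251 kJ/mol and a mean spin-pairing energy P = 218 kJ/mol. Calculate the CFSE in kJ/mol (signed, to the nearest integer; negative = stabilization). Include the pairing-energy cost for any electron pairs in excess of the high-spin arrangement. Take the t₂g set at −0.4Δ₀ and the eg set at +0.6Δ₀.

-184

Since Δ₀ = 251 kJ/mol > P = 218 kJ/mol, the complex adopts the low-spin configuration.
That gives t₂g⁴ eg⁰.
Orbital CFSE = -1.6Δ₀ = -1.6 × 251 = -402 kJ/mol.
Excess pairs vs high-spin: 1 − 0 = 1; pairing cost = +218 kJ/mol.
Net CFSE = -402 + 218 = -184 kJ/mol.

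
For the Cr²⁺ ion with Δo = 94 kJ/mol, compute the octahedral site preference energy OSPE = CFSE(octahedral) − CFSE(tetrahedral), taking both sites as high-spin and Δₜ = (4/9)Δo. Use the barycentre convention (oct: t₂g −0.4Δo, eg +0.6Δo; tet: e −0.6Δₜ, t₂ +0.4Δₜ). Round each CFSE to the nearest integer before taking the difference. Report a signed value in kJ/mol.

-39

Group 6 minus oxidation state +2 gives a d⁴ configuration for Cr²⁺.
In an octahedral site d⁴ (HS) is t₂g³ eg¹, giving CFSE(oct) = -0.6Δo = -56 kJ/mol.
Tetrahedral e² t₂² gives -0.4Δₜ = -0.4 × (4/9) × 94 = -17 kJ/mol.
Subtracting, OSPE = -56 − (-17) = -39 kJ/mol.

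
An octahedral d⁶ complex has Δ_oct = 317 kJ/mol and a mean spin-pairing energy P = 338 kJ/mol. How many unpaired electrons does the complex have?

Δ_oct < P, so pairing is avoided: the ground state is high-spin.
That gives t2g^4 e_g^2.
Unpaired electrons: 4.

4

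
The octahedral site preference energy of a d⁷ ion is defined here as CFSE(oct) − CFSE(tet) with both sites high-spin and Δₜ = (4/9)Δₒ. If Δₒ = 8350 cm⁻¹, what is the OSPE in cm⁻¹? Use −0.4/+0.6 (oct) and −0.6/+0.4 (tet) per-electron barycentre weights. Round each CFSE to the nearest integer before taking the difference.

-2227

Octahedral high-spin t₂g⁵ eg²: CFSE = -0.8 × 8350 = -6680 cm⁻¹.
Tetrahedral: e⁴ t₂³, CFSE = 4(−0.6) + 3(+0.4) = -1.2Δₜ = -1.2 × (4/9) × 8350 = -4453 cm⁻¹.
OSPE = CFSE(oct) − CFSE(tet) = -6680 − (-4453) = -2227 cm⁻¹.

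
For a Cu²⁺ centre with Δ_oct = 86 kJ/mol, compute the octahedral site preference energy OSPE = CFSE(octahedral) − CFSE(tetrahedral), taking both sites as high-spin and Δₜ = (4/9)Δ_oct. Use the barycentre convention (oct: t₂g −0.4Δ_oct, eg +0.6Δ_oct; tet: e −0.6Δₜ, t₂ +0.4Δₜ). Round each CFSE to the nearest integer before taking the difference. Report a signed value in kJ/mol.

Cu²⁺: group 11, so d-count = 11 − 2 = 9.
Octahedral (high-spin): t2g^6 e_g^3, CFSE = 6(−0.4) + 3(+0.6) = -0.6Δ_oct = -0.6 × 86 = -52 kJ/mol.
Tetrahedral e^4 t2^5 gives -0.4Δₜ = -0.4 × (4/9) × 86 = -15 kJ/mol.
OSPE = CFSE(oct) − CFSE(tet) = -52 − (-15) = -37 kJ/mol.

-37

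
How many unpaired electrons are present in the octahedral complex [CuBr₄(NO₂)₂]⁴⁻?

1

Ligand charges: 4×(-1) from Br⁻ and 2×(-1) from NO₂⁻ sum to -6; with overall charge -4, Cu is +2.
Group 11 minus oxidation state +2 gives a d⁹ configuration for Cu²⁺.
Configuration: t₂g⁶ eg³, giving 1 unpaired electron.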